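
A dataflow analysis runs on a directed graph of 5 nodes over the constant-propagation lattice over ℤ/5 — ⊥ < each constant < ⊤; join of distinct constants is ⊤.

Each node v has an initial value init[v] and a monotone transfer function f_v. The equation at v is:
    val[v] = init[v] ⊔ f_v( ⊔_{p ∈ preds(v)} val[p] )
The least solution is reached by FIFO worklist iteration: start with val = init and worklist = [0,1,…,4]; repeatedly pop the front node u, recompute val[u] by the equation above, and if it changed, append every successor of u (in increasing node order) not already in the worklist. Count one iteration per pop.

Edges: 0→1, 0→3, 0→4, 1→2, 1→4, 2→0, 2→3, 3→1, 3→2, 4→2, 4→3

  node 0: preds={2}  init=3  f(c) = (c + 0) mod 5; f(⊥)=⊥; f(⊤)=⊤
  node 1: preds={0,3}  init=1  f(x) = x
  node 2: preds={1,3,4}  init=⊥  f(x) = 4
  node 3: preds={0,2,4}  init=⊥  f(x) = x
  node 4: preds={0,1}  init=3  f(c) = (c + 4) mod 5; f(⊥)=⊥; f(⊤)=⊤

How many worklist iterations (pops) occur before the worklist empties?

10

Trace (10 dequeues):
  [1] u=0 | in ⊥ | out 3 | ==
  [2] u=1 | in 3 | out ⊤ | prev 1 | push {}
  [3] u=2 | in ⊤ | out 4 | prev ⊥ | push {0}
  [4] u=3 | in ⊤ | out ⊤ | prev ⊥ | push {1,2}
  [5] u=4 | in ⊤ | out ⊤ | prev 3 | push {3}
  [6] u=0 | in 4 | out ⊤ | prev 3 | push {4}
  [7] u=1 | in ⊤ | out ⊤ | ==
  [8] u=2 | in ⊤ | out 4 | ==
  [9] u=3 | in ⊤ | out ⊤ | ==
  [10] u=4 | in ⊤ | out ⊤ | ==

Converged values:
  [0] ⊤
  [1] ⊤
  [2] 4
  [3] ⊤
  [4] ⊤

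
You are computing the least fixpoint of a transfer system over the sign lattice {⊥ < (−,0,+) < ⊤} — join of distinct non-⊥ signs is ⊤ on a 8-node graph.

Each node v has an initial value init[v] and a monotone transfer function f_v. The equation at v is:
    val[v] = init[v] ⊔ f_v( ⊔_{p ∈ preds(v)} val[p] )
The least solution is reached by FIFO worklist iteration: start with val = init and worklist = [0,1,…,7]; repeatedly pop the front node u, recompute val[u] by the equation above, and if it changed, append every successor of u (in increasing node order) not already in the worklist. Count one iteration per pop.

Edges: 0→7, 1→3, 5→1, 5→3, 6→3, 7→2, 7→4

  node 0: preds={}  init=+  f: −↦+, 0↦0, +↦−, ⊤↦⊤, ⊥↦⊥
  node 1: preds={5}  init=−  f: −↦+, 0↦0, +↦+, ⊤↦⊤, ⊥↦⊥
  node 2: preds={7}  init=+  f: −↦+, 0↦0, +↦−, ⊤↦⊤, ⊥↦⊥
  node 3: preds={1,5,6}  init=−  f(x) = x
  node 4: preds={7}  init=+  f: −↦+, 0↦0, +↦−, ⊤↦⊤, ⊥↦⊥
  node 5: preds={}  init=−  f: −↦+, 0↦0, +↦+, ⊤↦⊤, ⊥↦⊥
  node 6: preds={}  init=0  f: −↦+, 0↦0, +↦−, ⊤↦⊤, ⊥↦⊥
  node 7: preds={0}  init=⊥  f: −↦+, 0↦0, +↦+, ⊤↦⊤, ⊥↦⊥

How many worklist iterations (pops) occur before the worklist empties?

Worklist (10 pops):
  #1 pop 0: in=⊥ → + (no change)
  #2 pop 1: in=− → ⊤ (was −); enqueue []
  #3 pop 2: in=⊥ → + (no change)
  #4 pop 3: in=⊤ → ⊤ (was −); enqueue []
  #5 pop 4: in=⊥ → + (no change)
  #6 pop 5: in=⊥ → − (no change)
  #7 pop 6: in=⊥ → 0 (no change)
  #8 pop 7: in=+ → + (was ⊥); enqueue [2,4]
  #9 pop 2: in=+ → ⊤ (was +); enqueue []
  #10 pop 4: in=+ → ⊤ (was +); enqueue []

Fixpoint:
  val[0] = +
  val[1] = ⊤
  val[2] = ⊤
  val[3] = ⊤
  val[4] = ⊤
  val[5] = −
  val[6] = 0
  val[7] = +

10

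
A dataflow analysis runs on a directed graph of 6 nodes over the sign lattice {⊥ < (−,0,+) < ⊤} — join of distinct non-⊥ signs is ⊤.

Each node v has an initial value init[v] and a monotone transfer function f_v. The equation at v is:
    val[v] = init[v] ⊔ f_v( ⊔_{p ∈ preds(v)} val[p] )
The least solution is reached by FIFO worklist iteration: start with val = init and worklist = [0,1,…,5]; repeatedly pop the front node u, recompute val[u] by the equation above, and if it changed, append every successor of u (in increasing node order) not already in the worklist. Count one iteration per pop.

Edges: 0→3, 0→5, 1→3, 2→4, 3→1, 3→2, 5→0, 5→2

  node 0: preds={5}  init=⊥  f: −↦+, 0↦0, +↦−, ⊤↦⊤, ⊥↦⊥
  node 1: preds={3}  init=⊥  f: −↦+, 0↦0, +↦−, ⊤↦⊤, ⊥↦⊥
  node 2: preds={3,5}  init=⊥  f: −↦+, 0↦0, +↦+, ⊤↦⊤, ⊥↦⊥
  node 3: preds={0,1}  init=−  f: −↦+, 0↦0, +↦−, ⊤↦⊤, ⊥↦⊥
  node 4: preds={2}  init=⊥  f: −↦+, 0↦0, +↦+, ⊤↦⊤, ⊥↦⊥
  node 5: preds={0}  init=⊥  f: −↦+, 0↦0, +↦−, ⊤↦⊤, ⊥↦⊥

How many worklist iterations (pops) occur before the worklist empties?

Iteration log — 6 steps:
  step 1. node 0  ⊔preds=⊥  new=⊥  stable
  step 2. node 1  ⊔preds=−  new=+  old=⊥  +wl: 
  step 3. node 2  ⊔preds=−  new=+  old=⊥  +wl: 
  step 4. node 3  ⊔preds=+  new=−  stable
  step 5. node 4  ⊔preds=+  new=+  old=⊥  +wl: 
  step 6. node 5  ⊔preds=⊥  new=⊥  stable

Least fixpoint reached:
  node 0: ⊥
  node 1: +
  node 2: +
  node 3: −
  node 4: +
  node 5: ⊥

6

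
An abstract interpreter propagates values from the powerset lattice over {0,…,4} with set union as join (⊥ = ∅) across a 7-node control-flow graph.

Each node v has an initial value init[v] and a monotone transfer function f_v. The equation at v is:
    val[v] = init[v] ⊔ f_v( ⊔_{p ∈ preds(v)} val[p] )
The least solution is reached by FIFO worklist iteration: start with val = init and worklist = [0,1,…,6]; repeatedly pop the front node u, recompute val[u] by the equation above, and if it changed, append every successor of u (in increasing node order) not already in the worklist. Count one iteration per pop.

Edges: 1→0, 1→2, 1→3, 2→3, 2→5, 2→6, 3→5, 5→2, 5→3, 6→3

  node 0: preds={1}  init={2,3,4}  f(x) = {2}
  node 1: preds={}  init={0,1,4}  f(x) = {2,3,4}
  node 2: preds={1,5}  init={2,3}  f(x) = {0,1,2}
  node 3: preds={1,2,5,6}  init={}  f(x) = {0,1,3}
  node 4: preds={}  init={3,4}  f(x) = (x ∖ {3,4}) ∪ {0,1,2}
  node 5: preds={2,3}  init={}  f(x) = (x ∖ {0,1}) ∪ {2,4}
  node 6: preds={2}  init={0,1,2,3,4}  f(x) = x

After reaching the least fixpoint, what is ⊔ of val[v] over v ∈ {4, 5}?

Iteration log — 10 steps:
  step 1. node 0  ⊔preds={0,1,4}  new={2,3,4}  stable
  step 2. node 1  ⊔preds={}  new={0,1,2,3,4}  old={0,1,4}  +wl: 0
  step 3. node 2  ⊔preds={0,1,2,3,4}  new={0,1,2,3}  old={2,3}  +wl: 
  step 4. node 3  ⊔preds={0,1,2,3,4}  new={0,1,3}  old={}  +wl: 
  step 5. node 4  ⊔preds={}  new={0,1,2,3,4}  old={3,4}  +wl: 
  step 6. node 5  ⊔preds={0,1,2,3}  new={2,3,4}  old={}  +wl: 2,3
  step 7. node 6  ⊔preds={0,1,2,3}  new={0,1,2,3,4}  stable
  step 8. node 0  ⊔preds={0,1,2,3,4}  new={2,3,4}  stable
  step 9. node 2  ⊔preds={0,1,2,3,4}  new={0,1,2,3}  stable
  step 10. node 3  ⊔preds={0,1,2,3,4}  new={0,1,3}  stable

Least fixpoint reached:
  node 0: {2,3,4}
  node 1: {0,1,2,3,4}
  node 2: {0,1,2,3}
  node 3: {0,1,3}
  node 4: {0,1,2,3,4}
  node 5: {2,3,4}
  node 6: {0,1,2,3,4}

{0,1,2,3,4}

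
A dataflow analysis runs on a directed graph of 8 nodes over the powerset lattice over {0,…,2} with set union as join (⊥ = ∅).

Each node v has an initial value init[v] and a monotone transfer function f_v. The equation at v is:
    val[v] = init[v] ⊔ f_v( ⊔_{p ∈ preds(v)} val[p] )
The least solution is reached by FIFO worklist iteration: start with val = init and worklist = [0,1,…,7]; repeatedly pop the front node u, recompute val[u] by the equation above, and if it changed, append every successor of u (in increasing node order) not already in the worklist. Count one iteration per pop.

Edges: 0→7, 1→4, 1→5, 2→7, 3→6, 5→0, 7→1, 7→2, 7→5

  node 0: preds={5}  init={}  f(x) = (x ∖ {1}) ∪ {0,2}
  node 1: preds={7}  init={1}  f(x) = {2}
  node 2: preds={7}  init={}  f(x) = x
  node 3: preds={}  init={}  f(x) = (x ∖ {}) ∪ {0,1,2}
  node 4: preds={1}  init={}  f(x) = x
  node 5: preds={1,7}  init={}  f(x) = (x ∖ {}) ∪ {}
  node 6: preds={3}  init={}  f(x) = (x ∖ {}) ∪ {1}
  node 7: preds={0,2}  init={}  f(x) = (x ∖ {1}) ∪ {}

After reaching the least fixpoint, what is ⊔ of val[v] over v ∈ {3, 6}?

{0,1,2}

Iteration log — 14 steps:
  step 1. node 0  ⊔preds={}  new={0,2}  old={}  +wl: 
  step 2. node 1  ⊔preds={}  new={1,2}  old={1}  +wl: 
  step 3. node 2  ⊔preds={}  new={}  stable
  step 4. node 3  ⊔preds={}  new={0,1,2}  old={}  +wl: 
  step 5. node 4  ⊔preds={1,2}  new={1,2}  old={}  +wl: 
  step 6. node 5  ⊔preds={1,2}  new={1,2}  old={}  +wl: 0
  step 7. node 6  ⊔preds={0,1,2}  new={0,1,2}  old={}  +wl: 
  step 8. node 7  ⊔preds={0,2}  new={0,2}  old={}  +wl: 1,2,5
  step 9. node 0  ⊔preds={1,2}  new={0,2}  stable
  step 10. node 1  ⊔preds={0,2}  new={1,2}  stable
  step 11. node 2  ⊔preds={0,2}  new={0,2}  old={}  +wl: 7
  step 12. node 5  ⊔preds={0,1,2}  new={0,1,2}  old={1,2}  +wl: 0
  step 13. node 7  ⊔preds={0,2}  new={0,2}  stable
  step 14. node 0  ⊔preds={0,1,2}  new={0,2}  stable

Least fixpoint reached:
  node 0: {0,2}
  node 1: {1,2}
  node 2: {0,2}
  node 3: {0,1,2}
  node 4: {1,2}
  node 5: {0,1,2}
  node 6: {0,1,2}
  node 7: {0,2}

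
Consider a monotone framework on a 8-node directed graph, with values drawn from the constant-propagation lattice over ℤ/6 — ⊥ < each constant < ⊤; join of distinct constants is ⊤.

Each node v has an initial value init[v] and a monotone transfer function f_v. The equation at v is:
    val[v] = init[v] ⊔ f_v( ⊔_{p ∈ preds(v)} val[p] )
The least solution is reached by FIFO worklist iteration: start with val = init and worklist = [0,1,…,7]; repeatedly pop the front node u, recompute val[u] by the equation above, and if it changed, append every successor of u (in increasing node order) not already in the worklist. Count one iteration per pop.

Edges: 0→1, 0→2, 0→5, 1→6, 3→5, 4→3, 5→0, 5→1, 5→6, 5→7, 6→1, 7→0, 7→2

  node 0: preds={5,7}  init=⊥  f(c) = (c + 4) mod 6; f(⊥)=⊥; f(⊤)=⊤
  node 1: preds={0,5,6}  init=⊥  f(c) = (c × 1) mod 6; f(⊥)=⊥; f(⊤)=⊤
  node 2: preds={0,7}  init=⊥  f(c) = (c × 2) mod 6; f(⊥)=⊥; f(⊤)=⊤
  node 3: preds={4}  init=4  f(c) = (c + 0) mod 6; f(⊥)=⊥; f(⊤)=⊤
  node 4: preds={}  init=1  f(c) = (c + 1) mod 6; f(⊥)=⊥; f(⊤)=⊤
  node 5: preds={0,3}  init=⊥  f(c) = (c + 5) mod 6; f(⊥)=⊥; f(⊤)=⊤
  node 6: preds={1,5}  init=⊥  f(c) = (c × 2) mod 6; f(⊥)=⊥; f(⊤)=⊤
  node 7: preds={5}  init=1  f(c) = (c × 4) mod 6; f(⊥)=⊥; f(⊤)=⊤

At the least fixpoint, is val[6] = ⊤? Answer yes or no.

Trace (13 dequeues):
  [1] u=0 | in 1 | out 5 | prev ⊥ | push {}
  [2] u=1 | in 5 | out 5 | prev ⊥ | push {}
  [3] u=2 | in ⊤ | out ⊤ | prev ⊥ | push {}
  [4] u=3 | in 1 | out ⊤ | prev 4 | push {}
  [5] u=4 | in ⊥ | out 1 | ==
  [6] u=5 | in ⊤ | out ⊤ | prev ⊥ | push {0,1}
  [7] u=6 | in ⊤ | out ⊤ | prev ⊥ | push {}
  [8] u=7 | in ⊤ | out ⊤ | prev 1 | push {2}
  [9] u=0 | in ⊤ | out ⊤ | prev 5 | push {5}
  [10] u=1 | in ⊤ | out ⊤ | prev 5 | push {6}
  [11] u=2 | in ⊤ | out ⊤ | ==
  [12] u=5 | in ⊤ | out ⊤ | ==
  [13] u=6 | in ⊤ | out ⊤ | ==

Converged values:
  [0] ⊤
  [1] ⊤
  [2] ⊤
  [3] ⊤
  [4] 1
  [5] ⊤
  [6] ⊤
  [7] ⊤

yes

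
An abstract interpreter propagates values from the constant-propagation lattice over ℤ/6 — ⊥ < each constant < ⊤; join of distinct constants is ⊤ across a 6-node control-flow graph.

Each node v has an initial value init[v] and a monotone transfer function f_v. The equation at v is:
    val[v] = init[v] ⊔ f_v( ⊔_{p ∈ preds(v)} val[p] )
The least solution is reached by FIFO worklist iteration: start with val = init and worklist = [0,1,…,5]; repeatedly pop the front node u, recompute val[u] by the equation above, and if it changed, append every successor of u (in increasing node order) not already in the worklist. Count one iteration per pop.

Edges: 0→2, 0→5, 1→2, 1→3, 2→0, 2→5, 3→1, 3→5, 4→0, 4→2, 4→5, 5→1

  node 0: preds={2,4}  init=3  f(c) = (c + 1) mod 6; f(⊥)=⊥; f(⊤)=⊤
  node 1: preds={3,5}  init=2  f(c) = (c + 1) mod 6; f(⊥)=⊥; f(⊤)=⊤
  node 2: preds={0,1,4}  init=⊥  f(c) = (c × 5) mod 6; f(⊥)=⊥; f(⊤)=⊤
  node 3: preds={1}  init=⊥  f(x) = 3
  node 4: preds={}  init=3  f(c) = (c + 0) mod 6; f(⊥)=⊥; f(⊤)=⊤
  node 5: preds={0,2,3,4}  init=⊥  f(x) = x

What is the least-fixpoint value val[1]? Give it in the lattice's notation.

Worklist (10 pops):
  #1 pop 0: in=3 → ⊤ (was 3); enqueue []
  #2 pop 1: in=⊥ → 2 (no change)
  #3 pop 2: in=⊤ → ⊤ (was ⊥); enqueue [0]
  #4 pop 3: in=2 → 3 (was ⊥); enqueue [1]
  #5 pop 4: in=⊥ → 3 (no change)
  #6 pop 5: in=⊤ → ⊤ (was ⊥); enqueue []
  #7 pop 0: in=⊤ → ⊤ (no change)
  #8 pop 1: in=⊤ → ⊤ (was 2); enqueue [2,3]
  #9 pop 2: in=⊤ → ⊤ (no change)
  #10 pop 3: in=⊤ → 3 (no change)

Fixpoint:
  val[0] = ⊤
  val[1] = ⊤
  val[2] = ⊤
  val[3] = 3
  val[4] = 3
  val[5] = ⊤

⊤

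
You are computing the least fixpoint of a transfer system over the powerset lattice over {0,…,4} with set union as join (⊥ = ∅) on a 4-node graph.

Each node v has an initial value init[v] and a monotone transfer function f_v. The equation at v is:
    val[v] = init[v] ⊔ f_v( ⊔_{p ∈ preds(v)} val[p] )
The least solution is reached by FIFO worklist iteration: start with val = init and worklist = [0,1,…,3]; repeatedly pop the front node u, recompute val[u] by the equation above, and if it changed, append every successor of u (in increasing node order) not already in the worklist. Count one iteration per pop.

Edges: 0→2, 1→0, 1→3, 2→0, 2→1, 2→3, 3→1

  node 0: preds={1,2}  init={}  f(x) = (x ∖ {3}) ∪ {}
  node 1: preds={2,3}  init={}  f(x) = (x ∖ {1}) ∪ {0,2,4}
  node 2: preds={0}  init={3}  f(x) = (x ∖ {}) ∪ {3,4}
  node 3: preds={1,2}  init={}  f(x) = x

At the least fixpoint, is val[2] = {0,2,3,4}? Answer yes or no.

yes

Trace (10 dequeues):
  [1] u=0 | in {3} | out {} | ==
  [2] u=1 | in {3} | out {0,2,3,4} | prev {} | push {0}
  [3] u=2 | in {} | out {3,4} | prev {3} | push {1}
  [4] u=3 | in {0,2,3,4} | out {0,2,3,4} | prev {} | push {}
  [5] u=0 | in {0,2,3,4} | out {0,2,4} | prev {} | push {2}
  [6] u=1 | in {0,2,3,4} | out {0,2,3,4} | ==
  [7] u=2 | in {0,2,4} | out {0,2,3,4} | prev {3,4} | push {0,1,3}
  [8] u=0 | in {0,2,3,4} | out {0,2,4} | ==
  [9] u=1 | in {0,2,3,4} | out {0,2,3,4} | ==
  [10] u=3 | in {0,2,3,4} | out {0,2,3,4} | ==

Converged values:
  [0] {0,2,4}
  [1] {0,2,3,4}
  [2] {0,2,3,4}
  [3] {0,2,3,4}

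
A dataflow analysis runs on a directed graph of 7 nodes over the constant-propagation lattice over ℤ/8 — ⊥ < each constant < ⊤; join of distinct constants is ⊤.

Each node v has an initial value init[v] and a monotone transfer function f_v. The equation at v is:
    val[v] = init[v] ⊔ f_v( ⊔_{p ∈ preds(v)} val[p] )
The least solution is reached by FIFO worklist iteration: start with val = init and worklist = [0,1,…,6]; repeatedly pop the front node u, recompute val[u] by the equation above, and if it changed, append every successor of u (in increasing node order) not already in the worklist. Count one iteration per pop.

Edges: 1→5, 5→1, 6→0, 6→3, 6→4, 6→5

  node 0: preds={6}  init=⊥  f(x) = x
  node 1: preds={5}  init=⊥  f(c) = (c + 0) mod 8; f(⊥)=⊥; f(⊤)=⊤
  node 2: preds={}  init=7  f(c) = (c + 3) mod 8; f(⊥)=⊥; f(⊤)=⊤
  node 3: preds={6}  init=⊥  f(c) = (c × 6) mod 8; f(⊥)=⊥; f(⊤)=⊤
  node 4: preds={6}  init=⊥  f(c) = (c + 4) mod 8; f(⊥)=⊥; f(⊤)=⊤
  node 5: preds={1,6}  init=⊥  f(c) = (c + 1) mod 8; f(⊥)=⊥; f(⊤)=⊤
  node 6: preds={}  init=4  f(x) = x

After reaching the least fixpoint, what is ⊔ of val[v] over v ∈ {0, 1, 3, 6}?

Worklist (11 pops):
  #1 pop 0: in=4 → 4 (was ⊥); enqueue []
  #2 pop 1: in=⊥ → ⊥ (no change)
  #3 pop 2: in=⊥ → 7 (no change)
  #4 pop 3: in=4 → 0 (was ⊥); enqueue []
  #5 pop 4: in=4 → 0 (was ⊥); enqueue []
  #6 pop 5: in=4 → 5 (was ⊥); enqueue [1]
  #7 pop 6: in=⊥ → 4 (no change)
  #8 pop 1: in=5 → 5 (was ⊥); enqueue [5]
  #9 pop 5: in=⊤ → ⊤ (was 5); enqueue [1]
  #10 pop 1: in=⊤ → ⊤ (was 5); enqueue [5]
  #11 pop 5: in=⊤ → ⊤ (no change)

Fixpoint:
  val[0] = 4
  val[1] = ⊤
  val[2] = 7
  val[3] = 0
  val[4] = 0
  val[5] = ⊤
  val[6] = 4

⊤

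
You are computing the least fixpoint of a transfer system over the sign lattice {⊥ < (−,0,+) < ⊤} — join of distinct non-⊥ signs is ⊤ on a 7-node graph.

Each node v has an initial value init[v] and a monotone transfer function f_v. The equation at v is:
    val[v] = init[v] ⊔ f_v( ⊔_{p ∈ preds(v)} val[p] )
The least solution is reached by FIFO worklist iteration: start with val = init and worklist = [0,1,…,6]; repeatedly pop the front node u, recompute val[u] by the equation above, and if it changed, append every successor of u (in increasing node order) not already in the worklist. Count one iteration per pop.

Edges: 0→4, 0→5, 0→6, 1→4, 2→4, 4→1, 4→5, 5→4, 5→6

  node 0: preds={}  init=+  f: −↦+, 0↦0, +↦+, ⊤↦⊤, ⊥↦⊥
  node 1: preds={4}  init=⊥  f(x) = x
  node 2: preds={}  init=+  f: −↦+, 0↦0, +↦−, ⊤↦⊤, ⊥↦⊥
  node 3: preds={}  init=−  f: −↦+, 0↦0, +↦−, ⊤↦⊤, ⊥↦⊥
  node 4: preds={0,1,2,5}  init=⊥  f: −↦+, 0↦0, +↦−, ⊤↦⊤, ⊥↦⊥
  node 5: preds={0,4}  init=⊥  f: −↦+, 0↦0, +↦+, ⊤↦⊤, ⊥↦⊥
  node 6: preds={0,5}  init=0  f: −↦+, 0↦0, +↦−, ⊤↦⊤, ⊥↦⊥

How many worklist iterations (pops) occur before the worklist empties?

12

Iteration log — 12 steps:
  step 1. node 0  ⊔preds=⊥  new=+  stable
  step 2. node 1  ⊔preds=⊥  new=⊥  stable
  step 3. node 2  ⊔preds=⊥  new=+  stable
  step 4. node 3  ⊔preds=⊥  new=−  stable
  step 5. node 4  ⊔preds=+  new=−  old=⊥  +wl: 1
  step 6. node 5  ⊔preds=⊤  new=⊤  old=⊥  +wl: 4
  step 7. node 6  ⊔preds=⊤  new=⊤  old=0  +wl: 
  step 8. node 1  ⊔preds=−  new=−  old=⊥  +wl: 
  step 9. node 4  ⊔preds=⊤  new=⊤  old=−  +wl: 1,5
  step 10. node 1  ⊔preds=⊤  new=⊤  old=−  +wl: 4
  step 11. node 5  ⊔preds=⊤  new=⊤  stable
  step 12. node 4  ⊔preds=⊤  new=⊤  stable

Least fixpoint reached:
  node 0: +
  node 1: ⊤
  node 2: +
  node 3: −
  node 4: ⊤
  node 5: ⊤
  node 6: ⊤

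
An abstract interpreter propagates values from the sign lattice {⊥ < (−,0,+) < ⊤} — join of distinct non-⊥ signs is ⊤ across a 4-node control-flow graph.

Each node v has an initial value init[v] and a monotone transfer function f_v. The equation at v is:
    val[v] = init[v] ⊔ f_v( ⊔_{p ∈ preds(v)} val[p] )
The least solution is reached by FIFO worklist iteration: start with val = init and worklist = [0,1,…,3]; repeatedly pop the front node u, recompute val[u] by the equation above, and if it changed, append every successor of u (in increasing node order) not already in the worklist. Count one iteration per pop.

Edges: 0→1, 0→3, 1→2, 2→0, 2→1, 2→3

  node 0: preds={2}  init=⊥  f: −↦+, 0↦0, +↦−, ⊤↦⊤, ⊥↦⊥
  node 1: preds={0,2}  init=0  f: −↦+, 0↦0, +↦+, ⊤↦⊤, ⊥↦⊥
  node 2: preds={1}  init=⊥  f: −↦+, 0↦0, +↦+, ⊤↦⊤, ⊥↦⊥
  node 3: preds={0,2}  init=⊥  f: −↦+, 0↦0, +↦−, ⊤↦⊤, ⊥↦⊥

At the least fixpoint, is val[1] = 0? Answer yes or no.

Worklist (7 pops):
  #1 pop 0: in=⊥ → ⊥ (no change)
  #2 pop 1: in=⊥ → 0 (no change)
  #3 pop 2: in=0 → 0 (was ⊥); enqueue [0,1]
  #4 pop 3: in=0 → 0 (was ⊥); enqueue []
  #5 pop 0: in=0 → 0 (was ⊥); enqueue [3]
  #6 pop 1: in=0 → 0 (no change)
  #7 pop 3: in=0 → 0 (no change)

Fixpoint:
  val[0] = 0
  val[1] = 0
  val[2] = 0
  val[3] = 0

yes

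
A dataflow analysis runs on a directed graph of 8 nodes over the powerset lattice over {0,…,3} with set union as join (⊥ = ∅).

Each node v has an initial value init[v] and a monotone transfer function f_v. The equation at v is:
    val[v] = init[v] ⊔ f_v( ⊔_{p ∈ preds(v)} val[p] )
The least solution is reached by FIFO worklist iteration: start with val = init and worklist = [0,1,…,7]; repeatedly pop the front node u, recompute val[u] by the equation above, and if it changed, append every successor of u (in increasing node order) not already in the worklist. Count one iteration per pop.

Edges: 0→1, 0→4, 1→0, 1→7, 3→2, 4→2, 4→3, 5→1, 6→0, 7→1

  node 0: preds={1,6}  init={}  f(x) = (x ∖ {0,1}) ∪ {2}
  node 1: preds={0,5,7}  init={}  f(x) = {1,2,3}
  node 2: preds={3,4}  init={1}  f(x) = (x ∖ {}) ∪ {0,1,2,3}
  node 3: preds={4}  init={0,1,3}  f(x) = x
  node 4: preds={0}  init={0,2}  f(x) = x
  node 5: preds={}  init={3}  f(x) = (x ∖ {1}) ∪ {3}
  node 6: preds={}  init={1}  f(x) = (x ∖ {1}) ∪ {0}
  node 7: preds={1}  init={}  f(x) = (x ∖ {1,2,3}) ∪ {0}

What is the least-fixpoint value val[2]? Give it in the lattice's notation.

Iteration log — 14 steps:
  step 1. node 0  ⊔preds={1}  new={2}  old={}  +wl: 
  step 2. node 1  ⊔preds={2,3}  new={1,2,3}  old={}  +wl: 0
  step 3. node 2  ⊔preds={0,1,2,3}  new={0,1,2,3}  old={1}  +wl: 
  step 4. node 3  ⊔preds={0,2}  new={0,1,2,3}  old={0,1,3}  +wl: 2
  step 5. node 4  ⊔preds={2}  new={0,2}  stable
  step 6. node 5  ⊔preds={}  new={3}  stable
  step 7. node 6  ⊔preds={}  new={0,1}  old={1}  +wl: 
  step 8. node 7  ⊔preds={1,2,3}  new={0}  old={}  +wl: 1
  step 9. node 0  ⊔preds={0,1,2,3}  new={2,3}  old={2}  +wl: 4
  step 10. node 2  ⊔preds={0,1,2,3}  new={0,1,2,3}  stable
  step 11. node 1  ⊔preds={0,2,3}  new={1,2,3}  stable
  step 12. node 4  ⊔preds={2,3}  new={0,2,3}  old={0,2}  +wl: 2,3
  step 13. node 2  ⊔preds={0,1,2,3}  new={0,1,2,3}  stable
  step 14. node 3  ⊔preds={0,2,3}  new={0,1,2,3}  stable

Least fixpoint reached:
  node 0: {2,3}
  node 1: {1,2,3}
  node 2: {0,1,2,3}
  node 3: {0,1,2,3}
  node 4: {0,2,3}
  node 5: {3}
  node 6: {0,1}
  node 7: {0}

{0,1,2,3}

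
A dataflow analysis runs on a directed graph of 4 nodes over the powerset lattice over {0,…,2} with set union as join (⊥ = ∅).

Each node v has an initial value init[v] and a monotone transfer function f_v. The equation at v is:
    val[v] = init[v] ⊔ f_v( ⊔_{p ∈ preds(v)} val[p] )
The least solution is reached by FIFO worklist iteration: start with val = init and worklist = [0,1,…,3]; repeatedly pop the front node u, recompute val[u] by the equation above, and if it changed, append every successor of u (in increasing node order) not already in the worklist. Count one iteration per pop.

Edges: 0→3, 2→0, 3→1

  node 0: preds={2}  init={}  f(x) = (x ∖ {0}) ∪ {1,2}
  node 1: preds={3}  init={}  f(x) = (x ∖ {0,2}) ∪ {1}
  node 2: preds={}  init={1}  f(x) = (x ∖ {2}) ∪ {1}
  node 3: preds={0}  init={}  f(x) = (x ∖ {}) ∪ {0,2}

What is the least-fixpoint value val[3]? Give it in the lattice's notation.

Worklist (5 pops):
  #1 pop 0: in={1} → {1,2} (was {}); enqueue []
  #2 pop 1: in={} → {1} (was {}); enqueue []
  #3 pop 2: in={} → {1} (no change)
  #4 pop 3: in={1,2} → {0,1,2} (was {}); enqueue [1]
  #5 pop 1: in={0,1,2} → {1} (no change)

Fixpoint:
  val[0] = {1,2}
  val[1] = {1}
  val[2] = {1}
  val[3] = {0,1,2}

{0,1,2}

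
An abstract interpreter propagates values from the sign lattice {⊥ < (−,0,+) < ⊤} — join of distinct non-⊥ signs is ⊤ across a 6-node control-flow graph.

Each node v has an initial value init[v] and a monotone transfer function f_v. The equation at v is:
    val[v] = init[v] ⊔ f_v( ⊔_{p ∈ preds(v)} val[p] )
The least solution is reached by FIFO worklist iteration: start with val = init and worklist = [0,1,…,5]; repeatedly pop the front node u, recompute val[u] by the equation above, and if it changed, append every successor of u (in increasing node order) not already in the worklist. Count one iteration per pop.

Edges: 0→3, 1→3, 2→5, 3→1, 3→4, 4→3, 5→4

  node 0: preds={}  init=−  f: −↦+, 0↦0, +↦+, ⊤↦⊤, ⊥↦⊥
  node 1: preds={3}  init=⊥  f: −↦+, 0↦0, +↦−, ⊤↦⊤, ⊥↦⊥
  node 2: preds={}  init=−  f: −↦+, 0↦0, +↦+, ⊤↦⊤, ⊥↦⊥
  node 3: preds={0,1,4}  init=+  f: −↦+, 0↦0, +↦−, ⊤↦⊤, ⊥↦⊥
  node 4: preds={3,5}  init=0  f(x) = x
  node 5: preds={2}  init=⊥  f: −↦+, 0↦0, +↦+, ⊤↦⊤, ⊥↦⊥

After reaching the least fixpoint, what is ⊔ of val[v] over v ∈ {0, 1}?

⊤

Worklist (9 pops):
  #1 pop 0: in=⊥ → − (no change)
  #2 pop 1: in=+ → − (was ⊥); enqueue []
  #3 pop 2: in=⊥ → − (no change)
  #4 pop 3: in=⊤ → ⊤ (was +); enqueue [1]
  #5 pop 4: in=⊤ → ⊤ (was 0); enqueue [3]
  #6 pop 5: in=− → + (was ⊥); enqueue [4]
  #7 pop 1: in=⊤ → ⊤ (was −); enqueue []
  #8 pop 3: in=⊤ → ⊤ (no change)
  #9 pop 4: in=⊤ → ⊤ (no change)

Fixpoint:
  val[0] = −
  val[1] = ⊤
  val[2] = −
  val[3] = ⊤
  val[4] = ⊤
  val[5] = +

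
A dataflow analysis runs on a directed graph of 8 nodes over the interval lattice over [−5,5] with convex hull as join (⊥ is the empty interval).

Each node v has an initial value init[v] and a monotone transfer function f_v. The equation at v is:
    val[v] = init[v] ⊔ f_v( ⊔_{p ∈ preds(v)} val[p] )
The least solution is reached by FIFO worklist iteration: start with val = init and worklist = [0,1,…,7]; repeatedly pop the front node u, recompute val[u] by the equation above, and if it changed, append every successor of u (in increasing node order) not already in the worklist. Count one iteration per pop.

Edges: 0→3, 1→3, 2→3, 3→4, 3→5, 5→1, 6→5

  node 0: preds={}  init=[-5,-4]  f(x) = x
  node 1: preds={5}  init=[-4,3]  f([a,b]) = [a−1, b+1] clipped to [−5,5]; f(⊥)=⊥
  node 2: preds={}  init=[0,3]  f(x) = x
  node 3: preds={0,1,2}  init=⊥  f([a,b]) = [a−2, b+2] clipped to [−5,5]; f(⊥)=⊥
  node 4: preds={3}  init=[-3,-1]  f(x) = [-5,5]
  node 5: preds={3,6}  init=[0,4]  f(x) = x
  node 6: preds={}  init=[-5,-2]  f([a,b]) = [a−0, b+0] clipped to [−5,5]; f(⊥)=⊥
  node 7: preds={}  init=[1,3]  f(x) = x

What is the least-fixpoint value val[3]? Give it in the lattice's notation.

[-5,5]

Iteration log — 10 steps:
  step 1. node 0  ⊔preds=⊥  new=[-5,-4]  stable
  step 2. node 1  ⊔preds=[0,4]  new=[-4,5]  old=[-4,3]  +wl: 
  step 3. node 2  ⊔preds=⊥  new=[0,3]  stable
  step 4. node 3  ⊔preds=[-5,5]  new=[-5,5]  old=⊥  +wl: 
  step 5. node 4  ⊔preds=[-5,5]  new=[-5,5]  old=[-3,-1]  +wl: 
  step 6. node 5  ⊔preds=[-5,5]  new=[-5,5]  old=[0,4]  +wl: 1
  step 7. node 6  ⊔preds=⊥  new=[-5,-2]  stable
  step 8. node 7  ⊔preds=⊥  new=[1,3]  stable
  step 9. node 1  ⊔preds=[-5,5]  new=[-5,5]  old=[-4,5]  +wl: 3
  step 10. node 3  ⊔preds=[-5,5]  new=[-5,5]  stable

Least fixpoint reached:
  node 0: [-5,-4]
  node 1: [-5,5]
  node 2: [0,3]
  node 3: [-5,5]
  node 4: [-5,5]
  node 5: [-5,5]
  node 6: [-5,-2]
  node 7: [1,3]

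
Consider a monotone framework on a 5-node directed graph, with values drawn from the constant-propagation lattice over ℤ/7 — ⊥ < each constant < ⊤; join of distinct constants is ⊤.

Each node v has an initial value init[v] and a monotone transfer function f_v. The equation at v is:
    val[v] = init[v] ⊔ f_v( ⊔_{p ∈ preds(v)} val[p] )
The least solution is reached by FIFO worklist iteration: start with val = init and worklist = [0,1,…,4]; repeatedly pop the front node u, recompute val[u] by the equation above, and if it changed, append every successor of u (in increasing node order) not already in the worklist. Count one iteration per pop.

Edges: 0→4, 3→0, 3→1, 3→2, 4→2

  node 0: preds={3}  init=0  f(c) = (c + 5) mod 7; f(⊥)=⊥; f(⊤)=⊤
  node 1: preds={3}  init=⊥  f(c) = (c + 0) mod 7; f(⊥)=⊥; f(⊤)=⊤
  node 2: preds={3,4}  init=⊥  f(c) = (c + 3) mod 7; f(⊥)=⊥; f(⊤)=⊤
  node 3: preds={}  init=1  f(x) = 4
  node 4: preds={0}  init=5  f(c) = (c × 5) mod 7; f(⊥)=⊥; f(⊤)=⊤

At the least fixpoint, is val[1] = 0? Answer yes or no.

Iteration log — 8 steps:
  step 1. node 0  ⊔preds=1  new=⊤  old=0  +wl: 
  step 2. node 1  ⊔preds=1  new=1  old=⊥  +wl: 
  step 3. node 2  ⊔preds=⊤  new=⊤  old=⊥  +wl: 
  step 4. node 3  ⊔preds=⊥  new=⊤  old=1  +wl: 0,1,2
  step 5. node 4  ⊔preds=⊤  new=⊤  old=5  +wl: 
  step 6. node 0  ⊔preds=⊤  new=⊤  stable
  step 7. node 1  ⊔preds=⊤  new=⊤  old=1  +wl: 
  step 8. node 2  ⊔preds=⊤  new=⊤  stable

Least fixpoint reached:
  node 0: ⊤
  node 1: ⊤
  node 2: ⊤
  node 3: ⊤
  node 4: ⊤

no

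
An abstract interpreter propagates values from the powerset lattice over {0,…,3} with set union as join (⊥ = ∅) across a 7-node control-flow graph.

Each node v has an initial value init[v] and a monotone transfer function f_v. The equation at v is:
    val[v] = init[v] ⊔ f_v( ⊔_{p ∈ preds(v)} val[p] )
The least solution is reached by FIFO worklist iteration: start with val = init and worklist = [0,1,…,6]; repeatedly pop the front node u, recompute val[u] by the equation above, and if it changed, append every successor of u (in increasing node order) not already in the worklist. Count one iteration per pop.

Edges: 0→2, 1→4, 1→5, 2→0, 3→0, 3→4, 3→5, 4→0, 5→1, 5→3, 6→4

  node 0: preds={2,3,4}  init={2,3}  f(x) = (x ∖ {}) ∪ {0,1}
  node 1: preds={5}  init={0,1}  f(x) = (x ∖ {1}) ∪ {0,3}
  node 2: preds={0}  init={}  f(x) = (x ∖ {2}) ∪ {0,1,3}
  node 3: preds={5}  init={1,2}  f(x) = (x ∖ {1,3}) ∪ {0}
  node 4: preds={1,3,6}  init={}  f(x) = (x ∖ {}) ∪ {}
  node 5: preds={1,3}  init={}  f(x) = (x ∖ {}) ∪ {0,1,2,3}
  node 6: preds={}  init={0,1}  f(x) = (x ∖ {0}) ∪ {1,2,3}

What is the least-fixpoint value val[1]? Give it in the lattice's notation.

{0,1,2,3}

Worklist (12 pops):
  #1 pop 0: in={1,2} → {0,1,2,3} (was {2,3}); enqueue []
  #2 pop 1: in={} → {0,1,3} (was {0,1}); enqueue []
  #3 pop 2: in={0,1,2,3} → {0,1,3} (was {}); enqueue [0]
  #4 pop 3: in={} → {0,1,2} (was {1,2}); enqueue []
  #5 pop 4: in={0,1,2,3} → {0,1,2,3} (was {}); enqueue []
  #6 pop 5: in={0,1,2,3} → {0,1,2,3} (was {}); enqueue [1,3]
  #7 pop 6: in={} → {0,1,2,3} (was {0,1}); enqueue [4]
  #8 pop 0: in={0,1,2,3} → {0,1,2,3} (no change)
  #9 pop 1: in={0,1,2,3} → {0,1,2,3} (was {0,1,3}); enqueue [5]
  #10 pop 3: in={0,1,2,3} → {0,1,2} (no change)
  #11 pop 4: in={0,1,2,3} → {0,1,2,3} (no change)
  #12 pop 5: in={0,1,2,3} → {0,1,2,3} (no change)

Fixpoint:
  val[0] = {0,1,2,3}
  val[1] = {0,1,2,3}
  val[2] = {0,1,3}
  val[3] = {0,1,2}
  val[4] = {0,1,2,3}
  val[5] = {0,1,2,3}
  val[6] = {0,1,2,3}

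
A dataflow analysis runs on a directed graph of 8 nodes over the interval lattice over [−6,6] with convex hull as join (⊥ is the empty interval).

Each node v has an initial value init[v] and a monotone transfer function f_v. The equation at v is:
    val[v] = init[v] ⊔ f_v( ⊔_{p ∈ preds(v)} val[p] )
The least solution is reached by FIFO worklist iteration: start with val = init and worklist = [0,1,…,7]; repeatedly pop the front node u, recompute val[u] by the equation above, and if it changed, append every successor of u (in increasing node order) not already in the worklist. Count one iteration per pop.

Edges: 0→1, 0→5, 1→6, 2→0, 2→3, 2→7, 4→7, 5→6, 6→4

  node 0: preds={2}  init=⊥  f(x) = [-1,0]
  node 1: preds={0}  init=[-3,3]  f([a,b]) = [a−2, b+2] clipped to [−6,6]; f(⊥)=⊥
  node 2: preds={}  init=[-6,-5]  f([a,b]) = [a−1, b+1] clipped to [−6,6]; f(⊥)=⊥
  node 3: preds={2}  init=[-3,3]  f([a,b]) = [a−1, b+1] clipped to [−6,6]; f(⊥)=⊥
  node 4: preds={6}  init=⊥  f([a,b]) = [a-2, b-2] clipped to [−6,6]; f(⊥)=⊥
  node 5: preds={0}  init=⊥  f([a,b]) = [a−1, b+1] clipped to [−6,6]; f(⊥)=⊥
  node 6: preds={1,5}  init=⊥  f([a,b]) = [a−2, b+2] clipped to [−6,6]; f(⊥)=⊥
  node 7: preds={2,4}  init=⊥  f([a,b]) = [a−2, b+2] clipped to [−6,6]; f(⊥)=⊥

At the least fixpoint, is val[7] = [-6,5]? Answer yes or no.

Iteration log — 10 steps:
  step 1. node 0  ⊔preds=[-6,-5]  new=[-1,0]  old=⊥  +wl: 
  step 2. node 1  ⊔preds=[-1,0]  new=[-3,3]  stable
  step 3. node 2  ⊔preds=⊥  new=[-6,-5]  stable
  step 4. node 3  ⊔preds=[-6,-5]  new=[-6,3]  old=[-3,3]  +wl: 
  step 5. node 4  ⊔preds=⊥  new=⊥  stable
  step 6. node 5  ⊔preds=[-1,0]  new=[-2,1]  old=⊥  +wl: 
  step 7. node 6  ⊔preds=[-3,3]  new=[-5,5]  old=⊥  +wl: 4
  step 8. node 7  ⊔preds=[-6,-5]  new=[-6,-3]  old=⊥  +wl: 
  step 9. node 4  ⊔preds=[-5,5]  new=[-6,3]  old=⊥  +wl: 7
  step 10. node 7  ⊔preds=[-6,3]  new=[-6,5]  old=[-6,-3]  +wl: 

Least fixpoint reached:
  node 0: [-1,0]
  node 1: [-3,3]
  node 2: [-6,-5]
  node 3: [-6,3]
  node 4: [-6,3]
  node 5: [-2,1]
  node 6: [-5,5]
  node 7: [-6,5]

yes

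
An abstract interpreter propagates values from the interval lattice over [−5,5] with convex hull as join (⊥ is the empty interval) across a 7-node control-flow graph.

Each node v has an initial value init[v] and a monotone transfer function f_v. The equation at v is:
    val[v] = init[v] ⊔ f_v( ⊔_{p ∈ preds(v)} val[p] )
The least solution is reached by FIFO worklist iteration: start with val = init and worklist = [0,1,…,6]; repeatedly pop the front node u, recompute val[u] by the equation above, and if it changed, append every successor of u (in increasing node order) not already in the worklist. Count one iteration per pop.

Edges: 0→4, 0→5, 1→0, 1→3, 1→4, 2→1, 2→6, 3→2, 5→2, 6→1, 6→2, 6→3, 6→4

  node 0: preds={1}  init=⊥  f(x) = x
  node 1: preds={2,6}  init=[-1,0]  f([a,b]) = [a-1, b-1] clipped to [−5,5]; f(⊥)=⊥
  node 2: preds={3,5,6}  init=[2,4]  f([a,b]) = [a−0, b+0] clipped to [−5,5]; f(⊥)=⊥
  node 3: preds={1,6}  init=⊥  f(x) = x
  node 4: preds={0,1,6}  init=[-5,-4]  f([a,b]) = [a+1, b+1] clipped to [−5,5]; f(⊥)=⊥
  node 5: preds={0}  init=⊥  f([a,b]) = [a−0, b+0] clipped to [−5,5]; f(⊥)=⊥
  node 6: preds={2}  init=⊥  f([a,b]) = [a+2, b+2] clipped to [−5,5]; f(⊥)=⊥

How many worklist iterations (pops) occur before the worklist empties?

46

Trace (46 dequeues):
  [1] u=0 | in [-1,0] | out [-1,0] | prev ⊥ | push {}
  [2] u=1 | in [2,4] | out [-1,3] | prev [-1,0] | push {0}
  [3] u=2 | in ⊥ | out [2,4] | ==
  [4] u=3 | in [-1,3] | out [-1,3] | prev ⊥ | push {2}
  [5] u=4 | in [-1,3] | out [-5,4] | prev [-5,-4] | push {}
  [6] u=5 | in [-1,0] | out [-1,0] | prev ⊥ | push {}
  [7] u=6 | in [2,4] | out [4,5] | prev ⊥ | push {1,3,4}
  [8] u=0 | in [-1,3] | out [-1,3] | prev [-1,0] | push {5}
  [9] u=2 | in [-1,5] | out [-1,5] | prev [2,4] | push {6}
  [10] u=1 | in [-1,5] | out [-2,4] | prev [-1,3] | push {0}
  [11] u=3 | in [-2,5] | out [-2,5] | prev [-1,3] | push {2}
  [12] u=4 | in [-2,5] | out [-5,5] | prev [-5,4] | push {}
  [13] u=5 | in [-1,3] | out [-1,3] | prev [-1,0] | push {}
  [14] u=6 | in [-1,5] | out [1,5] | prev [4,5] | push {1,3,4}
  [15] u=0 | in [-2,4] | out [-2,4] | prev [-1,3] | push {5}
  [16] u=2 | in [-2,5] | out [-2,5] | prev [-1,5] | push {6}
  [17] u=1 | in [-2,5] | out [-3,4] | prev [-2,4] | push {0}
  [18] u=3 | in [-3,5] | out [-3,5] | prev [-2,5] | push {2}
  [19] u=4 | in [-3,5] | out [-5,5] | ==
  [20] u=5 | in [-2,4] | out [-2,4] | prev [-1,3] | push {}
  [21] u=6 | in [-2,5] | out [0,5] | prev [1,5] | push {1,3,4}
  [22] u=0 | in [-3,4] | out [-3,4] | prev [-2,4] | push {5}
  [23] u=2 | in [-3,5] | out [-3,5] | prev [-2,5] | push {6}
  [24] u=1 | in [-3,5] | out [-4,4] | prev [-3,4] | push {0}
  [25] u=3 | in [-4,5] | out [-4,5] | prev [-3,5] | push {2}
  [26] u=4 | in [-4,5] | out [-5,5] | ==
  [27] u=5 | in [-3,4] | out [-3,4] | prev [-2,4] | push {}
  [28] u=6 | in [-3,5] | out [-1,5] | prev [0,5] | push {1,3,4}
  [29] u=0 | in [-4,4] | out [-4,4] | prev [-3,4] | push {5}
  [30] u=2 | in [-4,5] | out [-4,5] | prev [-3,5] | push {6}
  [31] u=1 | in [-4,5] | out [-5,4] | prev [-4,4] | push {0}
  [32] u=3 | in [-5,5] | out [-5,5] | prev [-4,5] | push {2}
  [33] u=4 | in [-5,5] | out [-5,5] | ==
  [34] u=5 | in [-4,4] | out [-4,4] | prev [-3,4] | push {}
  [35] u=6 | in [-4,5] | out [-2,5] | prev [-1,5] | push {1,3,4}
  [36] u=0 | in [-5,4] | out [-5,4] | prev [-4,4] | push {5}
  [37] u=2 | in [-5,5] | out [-5,5] | prev [-4,5] | push {6}
  [38] u=1 | in [-5,5] | out [-5,4] | ==
  [39] u=3 | in [-5,5] | out [-5,5] | ==
  [40] u=4 | in [-5,5] | out [-5,5] | ==
  [41] u=5 | in [-5,4] | out [-5,4] | prev [-4,4] | push {2}
  [42] u=6 | in [-5,5] | out [-3,5] | prev [-2,5] | push {1,3,4}
  [43] u=2 | in [-5,5] | out [-5,5] | ==
  [44] u=1 | in [-5,5] | out [-5,4] | ==
  [45] u=3 | in [-5,5] | out [-5,5] | ==
  [46] u=4 | in [-5,5] | out [-5,5] | ==

Converged values:
  [0] [-5,4]
  [1] [-5,4]
  [2] [-5,5]
  [3] [-5,5]
  [4] [-5,5]
  [5] [-5,4]
  [6] [-3,5]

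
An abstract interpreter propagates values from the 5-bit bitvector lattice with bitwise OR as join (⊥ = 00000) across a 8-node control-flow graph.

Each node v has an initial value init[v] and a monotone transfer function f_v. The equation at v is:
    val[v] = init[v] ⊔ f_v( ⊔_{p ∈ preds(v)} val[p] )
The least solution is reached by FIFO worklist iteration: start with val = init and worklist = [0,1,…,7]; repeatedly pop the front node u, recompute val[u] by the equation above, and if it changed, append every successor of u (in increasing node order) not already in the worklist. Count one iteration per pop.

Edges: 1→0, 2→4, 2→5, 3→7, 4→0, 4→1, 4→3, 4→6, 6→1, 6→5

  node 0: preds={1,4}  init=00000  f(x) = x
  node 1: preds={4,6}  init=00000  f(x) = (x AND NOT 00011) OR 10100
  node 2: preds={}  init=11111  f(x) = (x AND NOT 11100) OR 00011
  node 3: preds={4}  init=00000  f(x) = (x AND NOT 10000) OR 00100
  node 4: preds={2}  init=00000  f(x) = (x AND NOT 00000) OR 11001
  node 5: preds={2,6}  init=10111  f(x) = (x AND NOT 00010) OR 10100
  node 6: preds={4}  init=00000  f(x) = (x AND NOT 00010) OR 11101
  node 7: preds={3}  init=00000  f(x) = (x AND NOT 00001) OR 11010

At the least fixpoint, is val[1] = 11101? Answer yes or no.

Worklist (14 pops):
  #1 pop 0: in=00000 → 00000 (no change)
  #2 pop 1: in=00000 → 10100 (was 00000); enqueue [0]
  #3 pop 2: in=00000 → 11111 (no change)
  #4 pop 3: in=00000 → 00100 (was 00000); enqueue []
  #5 pop 4: in=11111 → 11111 (was 00000); enqueue [1,3]
  #6 pop 5: in=11111 → 11111 (was 10111); enqueue []
  #7 pop 6: in=11111 → 11101 (was 00000); enqueue [5]
  #8 pop 7: in=00100 → 11110 (was 00000); enqueue []
  #9 pop 0: in=11111 → 11111 (was 00000); enqueue []
  #10 pop 1: in=11111 → 11100 (was 10100); enqueue [0]
  #11 pop 3: in=11111 → 01111 (was 00100); enqueue [7]
  #12 pop 5: in=11111 → 11111 (no change)
  #13 pop 0: in=11111 → 11111 (no change)
  #14 pop 7: in=01111 → 11110 (no change)

Fixpoint:
  val[0] = 11111
  val[1] = 11100
  val[2] = 11111
  val[3] = 01111
  val[4] = 11111
  val[5] = 11111
  val[6] = 11101
  val[7] = 11110

no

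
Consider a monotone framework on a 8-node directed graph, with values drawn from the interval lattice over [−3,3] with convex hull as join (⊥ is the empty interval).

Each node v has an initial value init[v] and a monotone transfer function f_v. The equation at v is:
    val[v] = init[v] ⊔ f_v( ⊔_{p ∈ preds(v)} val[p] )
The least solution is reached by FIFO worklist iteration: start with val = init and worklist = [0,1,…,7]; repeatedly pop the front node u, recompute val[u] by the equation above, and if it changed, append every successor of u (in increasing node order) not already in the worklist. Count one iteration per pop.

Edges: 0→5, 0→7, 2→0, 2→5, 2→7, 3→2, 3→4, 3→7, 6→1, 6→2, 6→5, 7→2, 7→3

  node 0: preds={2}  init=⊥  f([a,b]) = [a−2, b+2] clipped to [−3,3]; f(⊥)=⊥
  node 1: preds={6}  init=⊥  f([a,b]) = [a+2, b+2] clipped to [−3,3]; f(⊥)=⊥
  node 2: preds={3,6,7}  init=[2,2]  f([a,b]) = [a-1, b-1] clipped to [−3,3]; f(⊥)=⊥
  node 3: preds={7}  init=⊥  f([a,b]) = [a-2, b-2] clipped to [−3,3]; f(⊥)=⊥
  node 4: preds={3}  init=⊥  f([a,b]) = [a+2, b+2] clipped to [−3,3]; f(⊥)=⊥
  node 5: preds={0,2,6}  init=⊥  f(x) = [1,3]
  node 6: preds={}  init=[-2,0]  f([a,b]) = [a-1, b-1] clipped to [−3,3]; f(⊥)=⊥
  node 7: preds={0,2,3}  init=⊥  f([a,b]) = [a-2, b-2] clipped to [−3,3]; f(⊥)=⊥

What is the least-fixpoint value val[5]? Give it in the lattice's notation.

[1,3]

Trace (15 dequeues):
  [1] u=0 | in [2,2] | out [0,3] | prev ⊥ | push {}
  [2] u=1 | in [-2,0] | out [0,2] | prev ⊥ | push {}
  [3] u=2 | in [-2,0] | out [-3,2] | prev [2,2] | push {0}
  [4] u=3 | in ⊥ | out ⊥ | ==
  [5] u=4 | in ⊥ | out ⊥ | ==
  [6] u=5 | in [-3,3] | out [1,3] | prev ⊥ | push {}
  [7] u=6 | in ⊥ | out [-2,0] | ==
  [8] u=7 | in [-3,3] | out [-3,1] | prev ⊥ | push {2,3}
  [9] u=0 | in [-3,2] | out [-3,3] | prev [0,3] | push {5,7}
  [10] u=2 | in [-3,1] | out [-3,2] | ==
  [11] u=3 | in [-3,1] | out [-3,-1] | prev ⊥ | push {2,4}
  [12] u=5 | in [-3,3] | out [1,3] | ==
  [13] u=7 | in [-3,3] | out [-3,1] | ==
  [14] u=2 | in [-3,1] | out [-3,2] | ==
  [15] u=4 | in [-3,-1] | out [-1,1] | prev ⊥ | push {}

Converged values:
  [0] [-3,3]
  [1] [0,2]
  [2] [-3,2]
  [3] [-3,-1]
  [4] [-1,1]
  [5] [1,3]
  [6] [-2,0]
  [7] [-3,1]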